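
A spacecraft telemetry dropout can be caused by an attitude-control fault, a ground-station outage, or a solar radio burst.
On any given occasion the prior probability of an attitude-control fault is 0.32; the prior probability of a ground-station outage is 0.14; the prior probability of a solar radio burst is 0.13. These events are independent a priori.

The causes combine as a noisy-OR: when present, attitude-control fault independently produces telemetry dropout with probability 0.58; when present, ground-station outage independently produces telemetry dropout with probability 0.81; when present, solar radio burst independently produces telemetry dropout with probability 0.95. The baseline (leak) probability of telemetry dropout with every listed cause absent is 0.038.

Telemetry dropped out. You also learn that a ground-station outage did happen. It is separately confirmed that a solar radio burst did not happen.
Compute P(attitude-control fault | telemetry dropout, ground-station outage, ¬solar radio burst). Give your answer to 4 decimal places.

Under noisy-OR, P(telemetry dropout | causes) = 1 − (1−0.038)·∏(1−qᵢ) over the active causes.
Numerator (weight on configurations with attitude-control fault): 0.923232*0.32 = 0.295434
The normalizing constant is 0.81722*0.68 + 0.923232*0.32 = 0.851144
Posterior = 0.295434 / 0.851144 ≈ 0.3471

P(attitude-control fault | telemetry dropout, ground-station outage, ¬solar radio burst) ≈ 0.3471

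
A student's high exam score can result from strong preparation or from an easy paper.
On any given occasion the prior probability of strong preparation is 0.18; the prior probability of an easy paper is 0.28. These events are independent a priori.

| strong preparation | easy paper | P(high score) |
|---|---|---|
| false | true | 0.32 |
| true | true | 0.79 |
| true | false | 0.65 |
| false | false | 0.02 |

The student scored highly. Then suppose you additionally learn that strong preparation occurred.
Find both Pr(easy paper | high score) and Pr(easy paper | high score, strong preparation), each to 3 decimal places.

Enumerate the 4 (strong preparation, easy paper) configurations and weight by the priors:
  P(high score) = 0.02·0.82·0.72 + 0.32·0.82·0.28 + 0.65·0.18·0.72 + 0.79·0.18·0.28
        = 0.011808 + 0.073472 + 0.084240 + 0.039816 = 0.209336
Keeping only the easy paper-present terms gives 0.113288, so
  P(easy paper | high score) = 0.113288 / 0.209336 ≈ 0.541

Now also conditioning on strong preparation=true:
Sum P(high score|·) weighted by the priors over both values of easy paper:
  P(high score | strong preparation) = 0.65*0.72 + 0.79*0.28
        = 0.468000 + 0.221200 = 0.689200
Configurations with easy paper contribute 0.221200, so
  P(easy paper | high score, strong preparation) = 0.221200 / 0.689200 ≈ 0.321
Conditioning on strong preparation lowers the posterior on easy paper: the classic explaining-away effect in a common-effect structure.

Pr(easy paper | high score) ≈ 0.541; Pr(easy paper | high score, strong preparation) ≈ 0.321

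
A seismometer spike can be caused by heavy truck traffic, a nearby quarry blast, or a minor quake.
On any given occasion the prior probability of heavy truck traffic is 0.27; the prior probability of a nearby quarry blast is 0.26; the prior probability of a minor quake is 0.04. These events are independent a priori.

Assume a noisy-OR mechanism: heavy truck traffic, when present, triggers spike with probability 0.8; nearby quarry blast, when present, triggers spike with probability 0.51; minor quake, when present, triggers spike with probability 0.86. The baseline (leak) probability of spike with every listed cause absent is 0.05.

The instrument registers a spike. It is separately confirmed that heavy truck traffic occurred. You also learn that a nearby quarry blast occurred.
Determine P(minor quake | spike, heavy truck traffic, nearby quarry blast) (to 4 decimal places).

Under noisy-OR, P(spike | causes) = 1 − (1−0.05)·∏(1−qᵢ) over the active causes.
Numerator (weight on configurations with minor quake): 0.986966·0.04 = 0.039479
Denominator P(spike | heavy truck traffic, nearby quarry blast): 0.9069·0.96 + 0.986966·0.04 = 0.910103
P(minor quake | spike, heavy truck traffic, nearby quarry blast) = 0.039479/0.910103 ≈ 0.0434

P(minor quake | spike, heavy truck traffic, nearby quarry blast) ≈ 0.0434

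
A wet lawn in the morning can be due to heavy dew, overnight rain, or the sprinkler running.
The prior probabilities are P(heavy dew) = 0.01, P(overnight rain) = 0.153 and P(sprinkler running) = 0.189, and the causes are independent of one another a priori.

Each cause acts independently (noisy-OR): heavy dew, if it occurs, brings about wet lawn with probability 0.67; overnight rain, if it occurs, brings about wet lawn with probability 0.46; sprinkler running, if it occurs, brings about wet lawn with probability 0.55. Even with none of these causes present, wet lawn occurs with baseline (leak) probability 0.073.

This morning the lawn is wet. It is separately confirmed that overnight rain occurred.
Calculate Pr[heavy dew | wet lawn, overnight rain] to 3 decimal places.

Pr[heavy dew | wet lawn, overnight rain] ≈ 0.015

Under noisy-OR, P(wet lawn | causes) = 1 − (1−0.073)·∏(1−qᵢ) over the active causes.
P(wet lawn | overnight rain) = 0.49942·0.99·0.811 + 0.774739·0.99·0.189 + 0.834809·0.01·0.811 + 0.925664·0.01·0.189 = 0.400979 + 0.144961 + 0.006770 + 0.001750 = 0.554460
The heavy dew-present share is 0.006770 + 0.001750 = 0.008520.
P(heavy dew | wet lawn, overnight rain) = 0.008520 / 0.554460 ≈ 0.015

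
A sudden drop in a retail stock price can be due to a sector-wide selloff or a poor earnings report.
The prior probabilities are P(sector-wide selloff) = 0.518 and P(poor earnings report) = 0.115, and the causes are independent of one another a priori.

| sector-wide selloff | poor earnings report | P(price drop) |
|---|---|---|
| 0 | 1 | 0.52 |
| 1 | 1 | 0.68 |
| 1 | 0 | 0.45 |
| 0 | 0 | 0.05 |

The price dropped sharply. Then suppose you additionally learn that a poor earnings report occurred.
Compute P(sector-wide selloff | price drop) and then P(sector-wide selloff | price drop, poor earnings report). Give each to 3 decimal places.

Weight on sector-wide selloff=true, given the evidence: 0.206293 + 0.040508 = 0.246801
Normalizer over all consistent configurations: 0.05*0.482*0.885 + 0.52*0.482*0.115 + 0.45*0.518*0.885 + 0.68*0.518*0.115 = 0.296954
Posterior = 0.246801 / 0.296954 ≈ 0.831

Now also conditioning on poor earnings report=true:
For the numerator, keep only sector-wide selloff=true terms: 0.68·0.518 = 0.352240
Normalizer over all consistent configurations: 0.52·0.482 + 0.68·0.518 = 0.602880
P(sector-wide selloff | price drop, poor earnings report) = 0.352240/0.602880 ≈ 0.584

P(sector-wide selloff | price drop) ≈ 0.831; P(sector-wide selloff | price drop, poor earnings report) ≈ 0.584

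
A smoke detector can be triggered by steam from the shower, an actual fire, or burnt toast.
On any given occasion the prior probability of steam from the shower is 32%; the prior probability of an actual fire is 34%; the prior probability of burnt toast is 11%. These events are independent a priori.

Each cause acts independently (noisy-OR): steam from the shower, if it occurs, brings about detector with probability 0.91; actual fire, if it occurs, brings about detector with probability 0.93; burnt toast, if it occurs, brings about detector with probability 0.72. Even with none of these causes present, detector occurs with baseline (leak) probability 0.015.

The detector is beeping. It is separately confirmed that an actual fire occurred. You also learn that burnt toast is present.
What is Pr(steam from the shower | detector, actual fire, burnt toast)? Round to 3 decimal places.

Pr(steam from the shower | detector, actual fire, burnt toast) ≈ 0.324

Under noisy-OR, P(detector | causes) = 1 − (1−0.015)·∏(1−qᵢ) over the active causes.
P(detector | actual fire, burnt toast) = 0.980694*0.68 + 0.998262*0.32 = 0.666872 + 0.319444 = 0.986316
Restricting to configurations with steam from the shower present: 0.998262*0.32 = 0.319444.
Hence the posterior is 0.319444/0.986316 ≈ 0.324.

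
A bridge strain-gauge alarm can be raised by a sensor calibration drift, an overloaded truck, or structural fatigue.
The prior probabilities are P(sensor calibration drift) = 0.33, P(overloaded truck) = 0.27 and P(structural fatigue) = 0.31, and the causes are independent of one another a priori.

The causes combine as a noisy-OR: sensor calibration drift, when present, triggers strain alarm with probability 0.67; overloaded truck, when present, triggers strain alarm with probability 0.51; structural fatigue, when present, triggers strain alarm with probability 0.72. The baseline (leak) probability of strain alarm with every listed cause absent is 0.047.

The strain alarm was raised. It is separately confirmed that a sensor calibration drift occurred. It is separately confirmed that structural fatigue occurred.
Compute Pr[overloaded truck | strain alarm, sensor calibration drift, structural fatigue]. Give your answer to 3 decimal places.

Under noisy-OR, P(strain alarm | causes) = 1 − (1−0.047)·∏(1−qᵢ) over the active causes.
P(strain alarm | sensor calibration drift, structural fatigue) = 0.911943×0.73 + 0.956852×0.27 = 0.665718 + 0.258350 = 0.924068
Restricting to configurations with overloaded truck present: 0.956852×0.27 = 0.258350.
P(overloaded truck | strain alarm, sensor calibration drift, structural fatigue) = 0.258350 / 0.924068 ≈ 0.280

Pr[overloaded truck | strain alarm, sensor calibration drift, structural fatigue] ≈ 0.280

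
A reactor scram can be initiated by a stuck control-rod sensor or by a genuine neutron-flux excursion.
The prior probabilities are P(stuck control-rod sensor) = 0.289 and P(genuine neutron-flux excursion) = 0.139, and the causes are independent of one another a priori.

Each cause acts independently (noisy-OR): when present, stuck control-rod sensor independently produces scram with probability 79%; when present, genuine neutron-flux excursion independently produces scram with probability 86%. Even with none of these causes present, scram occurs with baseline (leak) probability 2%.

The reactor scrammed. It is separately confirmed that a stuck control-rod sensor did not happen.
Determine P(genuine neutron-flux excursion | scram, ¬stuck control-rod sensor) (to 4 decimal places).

Under noisy-OR, P(scram | causes) = 1 − (1−0.02)·∏(1−qᵢ) over the active causes.
Sum P(scram|·) weighted by the priors over both values of genuine neutron-flux excursion:
  P(scram | ¬stuck control-rod sensor) = 0.02×0.861 + 0.8628×0.139
        = 0.017220 + 0.119929 = 0.137149
Keeping only the genuine neutron-flux excursion-present terms gives 0.119929, so
  P(genuine neutron-flux excursion | scram, ¬stuck control-rod sensor) = 0.119929 / 0.137149 ≈ 0.8744

P(genuine neutron-flux excursion | scram, ¬stuck control-rod sensor) ≈ 0.8744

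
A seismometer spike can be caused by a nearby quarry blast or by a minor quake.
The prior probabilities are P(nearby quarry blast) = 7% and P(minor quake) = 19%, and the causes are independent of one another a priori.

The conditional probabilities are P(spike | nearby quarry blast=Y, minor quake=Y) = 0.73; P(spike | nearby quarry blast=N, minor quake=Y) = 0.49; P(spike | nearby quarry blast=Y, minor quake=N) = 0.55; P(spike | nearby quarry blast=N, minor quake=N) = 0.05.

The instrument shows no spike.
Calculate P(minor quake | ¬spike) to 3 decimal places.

P(¬spike) = 0.95·0.93·0.81 + 0.51·0.93·0.19 + 0.45·0.07·0.81 + 0.27·0.07·0.19 = 0.715635 + 0.090117 + 0.025515 + 0.003591 = 0.834858
Restricting to configurations with minor quake present: 0.090117 + 0.003591 = 0.093708.
P(minor quake | ¬spike) = 0.093708 / 0.834858 ≈ 0.112

P(minor quake | ¬spike) ≈ 0.112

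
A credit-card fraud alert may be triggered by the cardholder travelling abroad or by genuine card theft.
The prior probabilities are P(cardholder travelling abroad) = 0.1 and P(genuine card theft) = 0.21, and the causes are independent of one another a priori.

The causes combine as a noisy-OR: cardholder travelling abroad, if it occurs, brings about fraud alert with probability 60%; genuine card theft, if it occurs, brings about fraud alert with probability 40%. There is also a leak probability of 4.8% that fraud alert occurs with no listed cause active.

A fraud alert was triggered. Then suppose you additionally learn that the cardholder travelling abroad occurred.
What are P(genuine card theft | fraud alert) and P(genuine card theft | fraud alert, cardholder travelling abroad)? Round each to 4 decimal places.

Under noisy-OR, P(fraud alert | causes) = 1 − (1−0.048)·∏(1−qᵢ) over the active causes.
P(fraud alert) = 0.048*0.9*0.79 + 0.4288*0.9*0.21 + 0.6192*0.1*0.79 + 0.77152*0.1*0.21 = 0.034128 + 0.081043 + 0.048917 + 0.016202 = 0.180290
Restricting to configurations with genuine card theft present: 0.081043 + 0.016202 = 0.097245.
Hence the posterior is 0.097245/0.180290 ≈ 0.5394.

Now also conditioning on cardholder travelling abroad=true:
Numerator (weight on configurations with genuine card theft): 0.77152·0.21 = 0.162019
Denominator P(fraud alert | cardholder travelling abroad): 0.6192·0.79 + 0.77152·0.21 = 0.651187
Posterior = 0.162019 / 0.651187 ≈ 0.2488

P(genuine card theft | fraud alert) ≈ 0.5394; P(genuine card theft | fraud alert, cardholder travelling abroad) ≈ 0.2488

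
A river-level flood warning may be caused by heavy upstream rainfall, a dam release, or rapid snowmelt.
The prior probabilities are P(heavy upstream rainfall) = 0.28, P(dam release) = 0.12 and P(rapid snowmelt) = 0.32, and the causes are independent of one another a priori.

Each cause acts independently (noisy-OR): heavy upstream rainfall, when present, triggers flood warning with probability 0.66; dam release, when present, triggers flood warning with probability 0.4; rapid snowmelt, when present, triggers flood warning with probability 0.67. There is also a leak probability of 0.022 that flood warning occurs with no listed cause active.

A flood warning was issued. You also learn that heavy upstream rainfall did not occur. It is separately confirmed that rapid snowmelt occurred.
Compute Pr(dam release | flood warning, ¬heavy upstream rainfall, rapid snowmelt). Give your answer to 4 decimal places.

Pr(dam release | flood warning, ¬heavy upstream rainfall, rapid snowmelt) ≈ 0.1397

Under noisy-OR, P(flood warning | causes) = 1 − (1−0.022)·∏(1−qᵢ) over the active causes.
For the numerator, keep only dam release=true terms: 0.806356*0.12 = 0.096763
Normalizer over all consistent configurations: 0.67726*0.88 + 0.806356*0.12 = 0.692752
P(dam release | flood warning, ¬heavy upstream rainfall, rapid snowmelt) = 0.096763/0.692752 ≈ 0.1397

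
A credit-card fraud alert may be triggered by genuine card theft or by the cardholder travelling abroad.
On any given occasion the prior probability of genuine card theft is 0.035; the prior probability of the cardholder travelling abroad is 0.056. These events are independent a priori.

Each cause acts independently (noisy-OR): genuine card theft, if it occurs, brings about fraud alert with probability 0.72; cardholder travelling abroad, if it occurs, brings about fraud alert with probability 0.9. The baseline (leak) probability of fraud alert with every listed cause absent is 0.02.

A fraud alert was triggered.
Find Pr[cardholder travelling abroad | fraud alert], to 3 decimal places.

Pr[cardholder travelling abroad | fraud alert] ≈ 0.546

Under noisy-OR, P(fraud alert | causes) = 1 − (1−0.02)·∏(1−qᵢ) over the active causes.
For the numerator, keep only cardholder travelling abroad=true terms: 0.048744 + 0.001906 = 0.050650
The normalizing constant is 0.02·0.965·0.944 + 0.902·0.965·0.056 + 0.7256·0.035·0.944 + 0.97256·0.035·0.056 = 0.092843
Posterior = 0.050650 / 0.092843 ≈ 0.546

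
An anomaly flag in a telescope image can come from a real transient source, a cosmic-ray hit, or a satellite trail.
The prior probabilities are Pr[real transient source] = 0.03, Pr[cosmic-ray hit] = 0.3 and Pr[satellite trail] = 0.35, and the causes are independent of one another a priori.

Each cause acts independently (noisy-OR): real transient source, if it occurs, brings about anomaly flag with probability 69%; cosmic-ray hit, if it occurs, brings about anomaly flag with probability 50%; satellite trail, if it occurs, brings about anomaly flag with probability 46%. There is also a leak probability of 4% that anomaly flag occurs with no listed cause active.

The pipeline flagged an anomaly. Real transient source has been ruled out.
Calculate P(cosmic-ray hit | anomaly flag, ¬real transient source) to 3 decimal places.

P(cosmic-ray hit | anomaly flag, ¬real transient source) ≈ 0.568

Under noisy-OR, P(anomaly flag | causes) = 1 − (1−0.04)·∏(1−qᵢ) over the active causes.
P(anomaly flag | ¬real transient source) = 0.04·0.7·0.65 + 0.4816·0.7·0.35 + 0.52·0.3·0.65 + 0.7408·0.3·0.35 = 0.018200 + 0.117992 + 0.101400 + 0.077784 = 0.315376
The cosmic-ray hit-present share is 0.101400 + 0.077784 = 0.179184.
P(cosmic-ray hit | anomaly flag, ¬real transient source) = 0.179184 / 0.315376 ≈ 0.568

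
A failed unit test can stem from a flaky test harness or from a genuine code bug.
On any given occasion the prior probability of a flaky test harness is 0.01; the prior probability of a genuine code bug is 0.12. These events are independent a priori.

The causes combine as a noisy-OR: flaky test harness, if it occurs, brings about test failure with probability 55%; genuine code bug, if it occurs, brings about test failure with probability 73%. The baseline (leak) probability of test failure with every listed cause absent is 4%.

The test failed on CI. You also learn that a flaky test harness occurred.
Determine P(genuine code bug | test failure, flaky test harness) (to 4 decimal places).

P(genuine code bug | test failure, flaky test harness) ≈ 0.1750

Under noisy-OR, P(test failure | causes) = 1 − (1−0.04)·∏(1−qᵢ) over the active causes.
By total probability over both values of genuine code bug:
  P(test failure | flaky test harness) = 0.568·0.88 + 0.88336·0.12
        = 0.499840 + 0.106003 = 0.605843
Configurations with genuine code bug contribute 0.106003, so
  P(genuine code bug | test failure, flaky test harness) = 0.106003 / 0.605843 ≈ 0.1750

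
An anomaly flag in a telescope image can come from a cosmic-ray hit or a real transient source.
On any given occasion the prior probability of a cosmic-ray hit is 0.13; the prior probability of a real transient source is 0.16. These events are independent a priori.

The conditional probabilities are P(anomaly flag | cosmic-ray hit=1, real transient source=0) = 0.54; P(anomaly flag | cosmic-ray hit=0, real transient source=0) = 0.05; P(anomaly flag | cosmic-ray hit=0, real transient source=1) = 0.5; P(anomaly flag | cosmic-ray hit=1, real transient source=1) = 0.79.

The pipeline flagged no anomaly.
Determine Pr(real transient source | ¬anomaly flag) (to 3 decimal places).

Numerator (weight on configurations with real transient source): 0.069600 + 0.004368 = 0.073968
Normalizer over all consistent configurations: 0.95*0.87*0.84 + 0.5*0.87*0.16 + 0.46*0.13*0.84 + 0.21*0.13*0.16 = 0.818460
Posterior = 0.073968 / 0.818460 ≈ 0.090

Pr(real transient source | ¬anomaly flag) ≈ 0.090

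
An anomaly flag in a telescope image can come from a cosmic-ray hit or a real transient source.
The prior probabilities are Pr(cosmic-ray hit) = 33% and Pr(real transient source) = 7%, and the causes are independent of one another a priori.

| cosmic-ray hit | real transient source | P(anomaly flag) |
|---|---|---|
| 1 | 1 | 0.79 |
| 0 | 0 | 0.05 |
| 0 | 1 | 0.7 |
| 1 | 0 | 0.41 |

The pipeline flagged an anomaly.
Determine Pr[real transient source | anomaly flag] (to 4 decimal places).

Numerator (weight on configurations with real transient source): 0.032830 + 0.018249 = 0.051079
Denominator P(anomaly flag): 0.05·0.67·0.93 + 0.7·0.67·0.07 + 0.41·0.33·0.93 + 0.79·0.33·0.07 = 0.208063
Posterior = 0.051079 / 0.208063 ≈ 0.2455

Pr[real transient source | anomaly flag] ≈ 0.2455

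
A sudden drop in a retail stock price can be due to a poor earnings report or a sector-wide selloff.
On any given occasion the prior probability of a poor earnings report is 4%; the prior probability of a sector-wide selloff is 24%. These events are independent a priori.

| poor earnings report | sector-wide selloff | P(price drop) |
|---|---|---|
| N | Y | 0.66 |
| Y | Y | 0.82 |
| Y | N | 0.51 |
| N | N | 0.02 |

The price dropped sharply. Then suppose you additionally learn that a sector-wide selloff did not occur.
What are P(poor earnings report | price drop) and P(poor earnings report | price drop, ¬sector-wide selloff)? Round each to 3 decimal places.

Weight on poor earnings report=true, given the evidence: 0.015504 + 0.007872 = 0.023376
Normalizer over all consistent configurations: 0.02*0.96*0.76 + 0.66*0.96*0.24 + 0.51*0.04*0.76 + 0.82*0.04*0.24 = 0.190032
P(poor earnings report | price drop) = 0.023376/0.190032 ≈ 0.123

Now also conditioning on sector-wide selloff≠true:
Enumerate both values of poor earnings report and weight by the priors:
  P(price drop | ¬sector-wide selloff) = 0.02·0.96 + 0.51·0.04
        = 0.019200 + 0.020400 = 0.039600
The terms with poor earnings report present sum to 0.020400, so
  P(poor earnings report | price drop, ¬sector-wide selloff) = 0.020400 / 0.039600 ≈ 0.515
With sector-wide selloff excluded, poor earnings report must carry more of the explanatory weight for the price drop.

P(poor earnings report | price drop) ≈ 0.123; P(poor earnings report | price drop, ¬sector-wide selloff) ≈ 0.515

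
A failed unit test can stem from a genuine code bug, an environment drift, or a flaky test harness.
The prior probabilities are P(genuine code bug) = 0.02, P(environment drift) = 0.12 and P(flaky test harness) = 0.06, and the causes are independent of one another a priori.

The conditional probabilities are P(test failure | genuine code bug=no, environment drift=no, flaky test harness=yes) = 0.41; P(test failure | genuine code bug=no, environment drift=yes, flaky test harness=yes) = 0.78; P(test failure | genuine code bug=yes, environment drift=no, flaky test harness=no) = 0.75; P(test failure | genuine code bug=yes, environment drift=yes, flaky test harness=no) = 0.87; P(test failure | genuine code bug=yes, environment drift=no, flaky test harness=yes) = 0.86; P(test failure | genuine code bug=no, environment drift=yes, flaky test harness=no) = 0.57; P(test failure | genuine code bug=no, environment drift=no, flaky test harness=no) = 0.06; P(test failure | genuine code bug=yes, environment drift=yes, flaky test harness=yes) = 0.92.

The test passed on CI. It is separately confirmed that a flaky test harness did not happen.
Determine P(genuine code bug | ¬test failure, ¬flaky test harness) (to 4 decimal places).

For the numerator, keep only genuine code bug=true terms: 0.004400 + 0.000312 = 0.004712
Normalizer over all consistent configurations: 0.94×0.98×0.88 + 0.43×0.98×0.12 + 0.25×0.02×0.88 + 0.13×0.02×0.12 = 0.865936
Posterior = 0.004712 / 0.865936 ≈ 0.0054

P(genuine code bug | ¬test failure, ¬flaky test harness) ≈ 0.0054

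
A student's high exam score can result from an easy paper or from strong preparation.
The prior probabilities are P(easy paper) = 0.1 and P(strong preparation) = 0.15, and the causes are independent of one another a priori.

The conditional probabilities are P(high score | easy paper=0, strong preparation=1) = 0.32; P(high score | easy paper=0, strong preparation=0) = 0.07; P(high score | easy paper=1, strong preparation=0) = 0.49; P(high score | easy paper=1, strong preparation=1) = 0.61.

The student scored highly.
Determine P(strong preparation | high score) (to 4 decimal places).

P(strong preparation | high score) ≈ 0.3548

P(high score) = 0.07×0.9×0.85 + 0.32×0.9×0.15 + 0.49×0.1×0.85 + 0.61×0.1×0.15 = 0.053550 + 0.043200 + 0.041650 + 0.009150 = 0.147550
Of this, 0.052350 comes from 0.043200 + 0.009150 (the strong preparation=true cases).
Hence the posterior is 0.052350/0.147550 ≈ 0.3548.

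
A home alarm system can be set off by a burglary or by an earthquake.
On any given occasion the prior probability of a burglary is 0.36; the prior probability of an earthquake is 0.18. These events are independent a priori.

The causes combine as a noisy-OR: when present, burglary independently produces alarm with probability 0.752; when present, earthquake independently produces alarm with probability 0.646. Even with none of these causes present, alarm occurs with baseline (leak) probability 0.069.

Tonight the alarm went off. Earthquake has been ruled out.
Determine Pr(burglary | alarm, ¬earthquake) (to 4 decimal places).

Under noisy-OR, P(alarm | causes) = 1 − (1−0.069)·∏(1−qᵢ) over the active causes.
P(alarm | ¬earthquake) = 0.069·0.64 + 0.769112·0.36 = 0.044160 + 0.276880 = 0.321040
Restricting to configurations with burglary present: 0.769112·0.36 = 0.276880.
So P(burglary | alarm, ¬earthquake) = 0.276880/0.321040 ≈ 0.8624.

Pr(burglary | alarm, ¬earthquake) ≈ 0.8624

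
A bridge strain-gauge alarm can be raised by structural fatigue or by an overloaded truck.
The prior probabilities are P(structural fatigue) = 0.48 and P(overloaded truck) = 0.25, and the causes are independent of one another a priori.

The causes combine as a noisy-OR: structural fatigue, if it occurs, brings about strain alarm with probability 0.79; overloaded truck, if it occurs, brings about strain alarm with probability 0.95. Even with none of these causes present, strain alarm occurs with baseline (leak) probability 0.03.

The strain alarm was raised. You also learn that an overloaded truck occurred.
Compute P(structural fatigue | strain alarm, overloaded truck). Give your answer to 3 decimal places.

Under noisy-OR, P(strain alarm | causes) = 1 − (1−0.03)·∏(1−qᵢ) over the active causes.
Numerator (weight on configurations with structural fatigue): 0.989815×0.48 = 0.475111
The normalizing constant is 0.9515×0.52 + 0.989815×0.48 = 0.969891
Posterior = 0.475111 / 0.969891 ≈ 0.490

P(structural fatigue | strain alarm, overloaded truck) ≈ 0.490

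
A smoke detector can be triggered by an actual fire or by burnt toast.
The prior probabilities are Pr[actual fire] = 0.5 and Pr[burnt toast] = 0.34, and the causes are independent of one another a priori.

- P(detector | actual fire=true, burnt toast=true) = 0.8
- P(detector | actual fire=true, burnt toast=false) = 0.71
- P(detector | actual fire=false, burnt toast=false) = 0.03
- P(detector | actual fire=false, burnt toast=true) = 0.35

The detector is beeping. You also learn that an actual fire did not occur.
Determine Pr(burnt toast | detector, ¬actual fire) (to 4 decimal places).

Pr(burnt toast | detector, ¬actual fire) ≈ 0.8573

Weight on burnt toast=true, given the evidence: 0.35×0.34 = 0.119000
Normalizer over all consistent configurations: 0.03×0.66 + 0.35×0.34 = 0.138800
Posterior = 0.119000 / 0.138800 ≈ 0.8573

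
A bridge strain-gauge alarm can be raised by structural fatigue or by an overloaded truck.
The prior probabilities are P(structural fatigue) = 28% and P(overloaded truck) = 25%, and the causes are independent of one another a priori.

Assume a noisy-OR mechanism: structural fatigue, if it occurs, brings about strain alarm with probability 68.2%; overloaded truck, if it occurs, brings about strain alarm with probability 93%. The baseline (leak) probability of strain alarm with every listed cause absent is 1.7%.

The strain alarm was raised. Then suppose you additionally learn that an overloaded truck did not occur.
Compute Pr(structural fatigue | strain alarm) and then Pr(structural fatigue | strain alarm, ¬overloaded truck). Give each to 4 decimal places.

Pr(structural fatigue | strain alarm) ≈ 0.5462; Pr(structural fatigue | strain alarm, ¬overloaded truck) ≈ 0.9402

Under noisy-OR, P(strain alarm | causes) = 1 − (1−0.017)·∏(1−qᵢ) over the active causes.
For the numerator, keep only structural fatigue=true terms: 0.144355 + 0.068468 = 0.212823
Denominator P(strain alarm): 0.017·0.72·0.75 + 0.93119·0.72·0.25 + 0.687406·0.28·0.75 + 0.978118·0.28·0.25 = 0.389617
Posterior = 0.212823 / 0.389617 ≈ 0.5462

With the extra evidence:
Sum P(strain alarm|·) weighted by the priors over both values of structural fatigue:
  P(strain alarm | ¬overloaded truck) = 0.017*0.72 + 0.687406*0.28
        = 0.012240 + 0.192474 = 0.204714
The terms with structural fatigue present sum to 0.192474, so
  P(structural fatigue | strain alarm, ¬overloaded truck) = 0.192474 / 0.204714 ≈ 0.9402
Ruling out overloaded truck raises the posterior on structural fatigue — the flip side of explaining away.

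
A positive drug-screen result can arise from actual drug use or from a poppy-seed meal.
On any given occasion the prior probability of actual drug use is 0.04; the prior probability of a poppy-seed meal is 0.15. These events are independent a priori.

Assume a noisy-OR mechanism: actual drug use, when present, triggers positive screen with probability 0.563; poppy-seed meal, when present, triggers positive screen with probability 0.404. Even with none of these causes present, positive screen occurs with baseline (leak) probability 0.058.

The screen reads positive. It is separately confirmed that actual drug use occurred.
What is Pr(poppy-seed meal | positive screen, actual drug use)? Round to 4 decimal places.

Under noisy-OR, P(positive screen | causes) = 1 − (1−0.058)·∏(1−qᵢ) over the active causes.
P(positive screen | actual drug use) = 0.588346*0.85 + 0.754654*0.15 = 0.500094 + 0.113198 = 0.613292
Of this, 0.113198 comes from 0.754654*0.15 (the poppy-seed meal=true cases).
P(poppy-seed meal | positive screen, actual drug use) = 0.113198 / 0.613292 ≈ 0.1846

Pr(poppy-seed meal | positive screen, actual drug use) ≈ 0.1846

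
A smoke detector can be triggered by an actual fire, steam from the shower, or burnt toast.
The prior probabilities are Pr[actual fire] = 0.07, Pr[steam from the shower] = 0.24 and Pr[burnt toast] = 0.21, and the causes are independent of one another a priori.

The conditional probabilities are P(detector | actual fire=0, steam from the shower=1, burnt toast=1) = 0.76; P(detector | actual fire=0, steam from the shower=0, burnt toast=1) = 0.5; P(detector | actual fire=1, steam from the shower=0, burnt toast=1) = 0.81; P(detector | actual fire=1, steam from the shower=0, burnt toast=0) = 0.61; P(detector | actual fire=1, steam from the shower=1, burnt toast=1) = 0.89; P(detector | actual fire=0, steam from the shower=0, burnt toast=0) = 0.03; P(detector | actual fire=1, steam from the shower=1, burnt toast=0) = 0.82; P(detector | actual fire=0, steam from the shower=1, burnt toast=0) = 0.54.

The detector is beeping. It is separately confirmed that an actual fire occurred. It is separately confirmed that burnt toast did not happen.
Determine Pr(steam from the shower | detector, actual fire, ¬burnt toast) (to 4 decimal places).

Pr(steam from the shower | detector, actual fire, ¬burnt toast) ≈ 0.2980

By total probability over both values of steam from the shower:
  P(detector | actual fire, ¬burnt toast) = 0.61·0.76 + 0.82·0.24
        = 0.463600 + 0.196800 = 0.660400
Configurations with steam from the shower contribute 0.196800, so
  P(steam from the shower | detector, actual fire, ¬burnt toast) = 0.196800 / 0.660400 ≈ 0.2980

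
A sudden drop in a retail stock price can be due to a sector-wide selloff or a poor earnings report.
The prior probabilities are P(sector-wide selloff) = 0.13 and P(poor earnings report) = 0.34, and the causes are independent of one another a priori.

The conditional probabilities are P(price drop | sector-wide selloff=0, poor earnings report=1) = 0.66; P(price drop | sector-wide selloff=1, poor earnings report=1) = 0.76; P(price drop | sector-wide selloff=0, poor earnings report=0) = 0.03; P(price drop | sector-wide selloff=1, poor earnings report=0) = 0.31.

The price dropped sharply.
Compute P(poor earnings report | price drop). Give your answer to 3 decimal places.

Enumerate the 4 (sector-wide selloff, poor earnings report) configurations and weight by the priors:
  P(price drop) = 0.03×0.87×0.66 + 0.66×0.87×0.34 + 0.31×0.13×0.66 + 0.76×0.13×0.34
        = 0.017226 + 0.195228 + 0.026598 + 0.033592 = 0.272644
Configurations with poor earnings report contribute 0.228820, so
  P(poor earnings report | price drop) = 0.228820 / 0.272644 ≈ 0.839

P(poor earnings report | price drop) ≈ 0.839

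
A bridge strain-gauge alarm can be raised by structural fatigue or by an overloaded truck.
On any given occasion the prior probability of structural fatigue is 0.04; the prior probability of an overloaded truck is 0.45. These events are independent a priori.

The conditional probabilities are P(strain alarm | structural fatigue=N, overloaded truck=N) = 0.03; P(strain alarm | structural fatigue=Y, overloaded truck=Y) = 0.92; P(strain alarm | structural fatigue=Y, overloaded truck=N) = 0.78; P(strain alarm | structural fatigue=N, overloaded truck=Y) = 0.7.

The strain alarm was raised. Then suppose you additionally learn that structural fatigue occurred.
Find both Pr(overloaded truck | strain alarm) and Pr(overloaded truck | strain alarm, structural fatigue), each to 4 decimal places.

Pr(overloaded truck | strain alarm) ≈ 0.9062; Pr(overloaded truck | strain alarm, structural fatigue) ≈ 0.4911

P(strain alarm) = 0.03×0.96×0.55 + 0.7×0.96×0.45 + 0.78×0.04×0.55 + 0.92×0.04×0.45 = 0.015840 + 0.302400 + 0.017160 + 0.016560 = 0.351960
The overloaded truck-present share is 0.302400 + 0.016560 = 0.318960.
So P(overloaded truck | strain alarm) = 0.318960/0.351960 ≈ 0.9062.

Now condition on the additional information:
P(strain alarm | structural fatigue) = 0.78×0.55 + 0.92×0.45 = 0.429000 + 0.414000 = 0.843000
Restricting to configurations with overloaded truck present: 0.92×0.45 = 0.414000.
Hence the posterior is 0.414000/0.843000 ≈ 0.4911.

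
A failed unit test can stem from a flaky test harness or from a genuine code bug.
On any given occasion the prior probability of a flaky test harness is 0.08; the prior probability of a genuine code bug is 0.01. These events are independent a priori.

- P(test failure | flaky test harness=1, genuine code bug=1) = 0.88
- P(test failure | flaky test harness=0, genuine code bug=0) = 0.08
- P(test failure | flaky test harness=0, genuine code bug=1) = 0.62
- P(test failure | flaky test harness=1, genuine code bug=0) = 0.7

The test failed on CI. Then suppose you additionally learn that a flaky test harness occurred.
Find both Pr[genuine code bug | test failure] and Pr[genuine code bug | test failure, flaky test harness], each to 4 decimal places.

Pr[genuine code bug | test failure] ≈ 0.0476; Pr[genuine code bug | test failure, flaky test harness] ≈ 0.0125

By total probability over the 4 (flaky test harness, genuine code bug) configurations:
  P(test failure) = 0.08×0.92×0.99 + 0.62×0.92×0.01 + 0.7×0.08×0.99 + 0.88×0.08×0.01
        = 0.072864 + 0.005704 + 0.055440 + 0.000704 = 0.134712
Keeping only the genuine code bug-present terms gives 0.006408, so
  P(genuine code bug | test failure) = 0.006408 / 0.134712 ≈ 0.0476

Now condition on the additional information:
Enumerate both values of genuine code bug and weight by the priors:
  P(test failure | flaky test harness) = 0.7·0.99 + 0.88·0.01
        = 0.693000 + 0.008800 = 0.701800
The terms with genuine code bug present sum to 0.008800, so
  P(genuine code bug | test failure, flaky test harness) = 0.008800 / 0.701800 ≈ 0.0125
— flaky test harness explains away the evidence for genuine code bug.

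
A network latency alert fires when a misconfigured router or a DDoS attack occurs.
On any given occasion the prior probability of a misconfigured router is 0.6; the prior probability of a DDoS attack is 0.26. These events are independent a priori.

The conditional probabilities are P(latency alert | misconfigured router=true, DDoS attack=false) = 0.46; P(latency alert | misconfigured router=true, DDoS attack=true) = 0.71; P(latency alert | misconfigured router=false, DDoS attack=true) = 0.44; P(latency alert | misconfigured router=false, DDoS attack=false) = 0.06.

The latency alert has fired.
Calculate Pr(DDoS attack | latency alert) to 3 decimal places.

Weight on DDoS attack=true, given the evidence: 0.045760 + 0.110760 = 0.156520
Denominator P(latency alert): 0.06·0.4·0.74 + 0.44·0.4·0.26 + 0.46·0.6·0.74 + 0.71·0.6·0.26 = 0.378520
Posterior = 0.156520 / 0.378520 ≈ 0.414

Pr(DDoS attack | latency alert) ≈ 0.414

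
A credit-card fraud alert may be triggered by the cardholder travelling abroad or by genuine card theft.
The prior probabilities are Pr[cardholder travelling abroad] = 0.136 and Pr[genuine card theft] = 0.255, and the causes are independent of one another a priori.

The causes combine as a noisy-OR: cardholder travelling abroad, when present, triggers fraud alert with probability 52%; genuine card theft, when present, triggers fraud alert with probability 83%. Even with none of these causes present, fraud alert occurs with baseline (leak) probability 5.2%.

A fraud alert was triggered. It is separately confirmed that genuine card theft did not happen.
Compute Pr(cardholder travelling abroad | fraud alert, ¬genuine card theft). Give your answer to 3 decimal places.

Under noisy-OR, P(fraud alert | causes) = 1 − (1−0.052)·∏(1−qᵢ) over the active causes.
By total probability over both values of cardholder travelling abroad:
  P(fraud alert | ¬genuine card theft) = 0.052·0.864 + 0.54496·0.136
        = 0.044928 + 0.074115 = 0.119043
The terms with cardholder travelling abroad present sum to 0.074115, so
  P(cardholder travelling abroad | fraud alert, ¬genuine card theft) = 0.074115 / 0.119043 ≈ 0.623

Pr(cardholder travelling abroad | fraud alert, ¬genuine card theft) ≈ 0.623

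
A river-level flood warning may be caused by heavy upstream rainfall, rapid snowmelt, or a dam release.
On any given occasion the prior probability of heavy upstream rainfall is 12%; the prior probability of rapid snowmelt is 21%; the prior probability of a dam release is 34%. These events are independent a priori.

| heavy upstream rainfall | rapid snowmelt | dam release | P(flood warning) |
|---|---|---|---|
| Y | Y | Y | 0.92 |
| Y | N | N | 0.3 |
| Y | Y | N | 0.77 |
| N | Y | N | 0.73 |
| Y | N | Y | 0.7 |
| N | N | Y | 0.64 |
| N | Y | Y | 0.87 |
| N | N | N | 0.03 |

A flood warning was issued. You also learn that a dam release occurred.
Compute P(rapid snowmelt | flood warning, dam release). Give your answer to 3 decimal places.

P(rapid snowmelt | flood warning, dam release) ≈ 0.265

P(flood warning | dam release) = 0.64*0.88*0.79 + 0.87*0.88*0.21 + 0.7*0.12*0.79 + 0.92*0.12*0.21 = 0.444928 + 0.160776 + 0.066360 + 0.023184 = 0.695248
Of this, 0.183960 comes from 0.160776 + 0.023184 (the rapid snowmelt=true cases).
P(rapid snowmelt | flood warning, dam release) = 0.183960 / 0.695248 ≈ 0.265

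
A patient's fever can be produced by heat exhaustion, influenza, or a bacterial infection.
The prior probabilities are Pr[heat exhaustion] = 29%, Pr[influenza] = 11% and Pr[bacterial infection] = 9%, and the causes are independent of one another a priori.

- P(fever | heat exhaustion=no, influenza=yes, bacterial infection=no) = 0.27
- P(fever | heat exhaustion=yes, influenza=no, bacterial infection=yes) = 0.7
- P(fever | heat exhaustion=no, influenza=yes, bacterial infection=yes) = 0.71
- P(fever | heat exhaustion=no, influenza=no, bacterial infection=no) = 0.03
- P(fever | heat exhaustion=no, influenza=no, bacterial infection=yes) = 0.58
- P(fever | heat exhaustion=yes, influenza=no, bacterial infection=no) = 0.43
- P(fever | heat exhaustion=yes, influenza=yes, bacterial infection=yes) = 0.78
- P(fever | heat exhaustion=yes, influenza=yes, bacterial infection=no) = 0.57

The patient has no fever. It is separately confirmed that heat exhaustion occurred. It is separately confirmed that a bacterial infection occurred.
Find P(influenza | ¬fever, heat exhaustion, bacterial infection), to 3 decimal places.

P(¬fever | heat exhaustion, bacterial infection) = 0.3*0.89 + 0.22*0.11 = 0.267000 + 0.024200 = 0.291200
Of this, 0.024200 comes from 0.22*0.11 (the influenza=true cases).
P(influenza | ¬fever, heat exhaustion, bacterial infection) = 0.024200 / 0.291200 ≈ 0.083

P(influenza | ¬fever, heat exhaustion, bacterial infection) ≈ 0.083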